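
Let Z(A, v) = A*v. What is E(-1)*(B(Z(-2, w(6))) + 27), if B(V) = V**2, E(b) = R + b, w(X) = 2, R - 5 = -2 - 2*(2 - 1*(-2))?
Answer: -258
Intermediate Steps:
R = -5 (R = 5 + (-2 - 2*(2 - 1*(-2))) = 5 + (-2 - 2*(2 + 2)) = 5 + (-2 - 2*4) = 5 + (-2 - 8) = 5 - 10 = -5)
E(b) = -5 + b
E(-1)*(B(Z(-2, w(6))) + 27) = (-5 - 1)*((-2*2)**2 + 27) = -6*((-4)**2 + 27) = -6*(16 + 27) = -6*43 = -258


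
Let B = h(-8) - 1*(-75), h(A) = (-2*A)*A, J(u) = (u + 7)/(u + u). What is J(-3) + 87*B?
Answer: -13835/3 ≈ -4611.7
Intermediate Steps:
J(u) = (7 + u)/(2*u) (J(u) = (7 + u)/((2*u)) = (7 + u)*(1/(2*u)) = (7 + u)/(2*u))
h(A) = -2*A²
B = -53 (B = -2*(-8)² - 1*(-75) = -2*64 + 75 = -128 + 75 = -53)
J(-3) + 87*B = (½)*(7 - 3)/(-3) + 87*(-53) = (½)*(-⅓)*4 - 4611 = -⅔ - 4611 = -13835/3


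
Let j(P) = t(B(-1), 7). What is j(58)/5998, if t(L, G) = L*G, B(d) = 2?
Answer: 7/2999 ≈ 0.0023341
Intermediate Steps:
t(L, G) = G*L
j(P) = 14 (j(P) = 7*2 = 14)
j(58)/5998 = 14/5998 = 14*(1/5998) = 7/2999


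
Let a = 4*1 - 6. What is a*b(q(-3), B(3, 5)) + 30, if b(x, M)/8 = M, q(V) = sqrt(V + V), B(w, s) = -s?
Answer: 110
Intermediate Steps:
a = -2 (a = 4 - 6 = -2)
q(V) = sqrt(2)*sqrt(V) (q(V) = sqrt(2*V) = sqrt(2)*sqrt(V))
b(x, M) = 8*M
a*b(q(-3), B(3, 5)) + 30 = -16*(-1*5) + 30 = -16*(-5) + 30 = -2*(-40) + 30 = 80 + 30 = 110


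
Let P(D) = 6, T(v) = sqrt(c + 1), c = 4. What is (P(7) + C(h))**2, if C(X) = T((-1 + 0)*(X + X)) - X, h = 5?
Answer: (1 + sqrt(5))**2 ≈ 10.472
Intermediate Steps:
T(v) = sqrt(5) (T(v) = sqrt(4 + 1) = sqrt(5))
C(X) = sqrt(5) - X
(P(7) + C(h))**2 = (6 + (sqrt(5) - 1*5))**2 = (6 + (sqrt(5) - 5))**2 = (6 + (-5 + sqrt(5)))**2 = (1 + sqrt(5))**2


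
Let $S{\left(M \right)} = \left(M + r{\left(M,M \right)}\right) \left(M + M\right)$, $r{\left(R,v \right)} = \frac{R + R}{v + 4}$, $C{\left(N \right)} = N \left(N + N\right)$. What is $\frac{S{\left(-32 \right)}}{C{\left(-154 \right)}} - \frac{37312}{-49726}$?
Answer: $\frac{815652000}{1031889089} \approx 0.79045$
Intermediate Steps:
$C{\left(N \right)} = 2 N^{2}$ ($C{\left(N \right)} = N 2 N = 2 N^{2}$)
$r{\left(R,v \right)} = \frac{2 R}{4 + v}$
$S{\left(M \right)} = 2 M \left(M + \frac{2 M}{4 + M}\right)$ ($S{\left(M \right)} = \left(M + \frac{2 M}{4 + M}\right) \left(M + M\right) = \left(M + \frac{2 M}{4 + M}\right) 2 M = 2 M \left(M + \frac{2 M}{4 + M}\right)$)
$\frac{S{\left(-32 \right)}}{C{\left(-154 \right)}} - \frac{37312}{-49726} = \frac{2 \left(-32\right)^{2} \frac{1}{4 - 32} \left(6 - 32\right)}{2 \left(-154\right)^{2}} - \frac{37312}{-49726} = \frac{2 \cdot 1024 \frac{1}{-28} \left(-26\right)}{2 \cdot 23716} - - \frac{18656}{24863} = \frac{2 \cdot 1024 \left(- \frac{1}{28}\right) \left(-26\right)}{47432} + \frac{18656}{24863} = \frac{13312}{7} \cdot \frac{1}{47432} + \frac{18656}{24863} = \frac{1664}{41503} + \frac{18656}{24863} = \frac{815652000}{1031889089}$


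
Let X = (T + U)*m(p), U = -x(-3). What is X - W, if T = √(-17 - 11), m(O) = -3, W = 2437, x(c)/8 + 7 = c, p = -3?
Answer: -2677 - 6*I*√7 ≈ -2677.0 - 15.875*I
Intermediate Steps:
x(c) = -56 + 8*c
U = 80 (U = -(-56 + 8*(-3)) = -(-56 - 24) = -1*(-80) = 80)
T = 2*I*√7 (T = √(-28) = 2*I*√7 ≈ 5.2915*I)
X = -240 - 6*I*√7 (X = (2*I*√7 + 80)*(-3) = (80 + 2*I*√7)*(-3) = -240 - 6*I*√7 ≈ -240.0 - 15.875*I)
X - W = (-240 - 6*I*√7) - 1*2437 = (-240 - 6*I*√7) - 2437 = -2677 - 6*I*√7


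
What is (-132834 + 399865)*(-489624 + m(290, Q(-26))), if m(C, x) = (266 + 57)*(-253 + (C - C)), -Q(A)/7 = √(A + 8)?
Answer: -152566292633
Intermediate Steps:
Q(A) = -7*√(8 + A) (Q(A) = -7*√(A + 8) = -7*√(8 + A))
m(C, x) = -81719 (m(C, x) = 323*(-253 + 0) = 323*(-253) = -81719)
(-132834 + 399865)*(-489624 + m(290, Q(-26))) = (-132834 + 399865)*(-489624 - 81719) = 267031*(-571343) = -152566292633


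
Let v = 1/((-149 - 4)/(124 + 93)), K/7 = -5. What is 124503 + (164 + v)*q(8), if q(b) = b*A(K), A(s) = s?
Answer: 12083959/153 ≈ 78980.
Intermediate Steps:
K = -35 (K = 7*(-5) = -35)
v = -217/153 (v = 1/(-153/217) = -217/153 ≈ -1.4183)
q(b) = -35*b (q(b) = b*(-35) = -35*b)
124503 + (164 + v)*q(8) = 124503 + (164 - 217/153)*(-35*8) = 124503 + (24875/153)*(-280) = 124503 - 6965000/153 = 12083959/153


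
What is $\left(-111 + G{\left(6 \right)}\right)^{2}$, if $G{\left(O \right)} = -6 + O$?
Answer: $12321$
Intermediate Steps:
$\left(-111 + G{\left(6 \right)}\right)^{2} = \left(-111 + \left(-6 + 6\right)\right)^{2} = \left(-111 + 0\right)^{2} = \left(-111\right)^{2} = 12321$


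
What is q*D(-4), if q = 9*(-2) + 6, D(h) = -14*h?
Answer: -672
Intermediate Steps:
q = -12 (q = -18 + 6 = -12)
q*D(-4) = -(-168)*(-4) = -12*56 = -672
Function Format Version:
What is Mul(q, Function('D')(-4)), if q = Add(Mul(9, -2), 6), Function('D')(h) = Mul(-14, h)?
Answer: -672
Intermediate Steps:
q = -12 (q = Add(-18, 6) = -12)
Mul(q, Function('D')(-4)) = Mul(-12, Mul(-14, -4)) = Mul(-12, 56) = -672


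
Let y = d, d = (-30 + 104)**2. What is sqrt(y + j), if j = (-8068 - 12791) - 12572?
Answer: I*sqrt(27955) ≈ 167.2*I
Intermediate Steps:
d = 5476 (d = 74**2 = 5476)
y = 5476
j = -33431 (j = -20859 - 12572 = -33431)
sqrt(y + j) = sqrt(5476 - 33431) = sqrt(-27955) = I*sqrt(27955)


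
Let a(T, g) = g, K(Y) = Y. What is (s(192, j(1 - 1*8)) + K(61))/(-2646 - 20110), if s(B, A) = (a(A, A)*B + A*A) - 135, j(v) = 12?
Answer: -1187/11378 ≈ -0.10432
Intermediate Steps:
s(B, A) = -135 + A² + A*B (s(B, A) = (A*B + A*A) - 135 = (A*B + A²) - 135 = (A² + A*B) - 135 = -135 + A² + A*B)
(s(192, j(1 - 1*8)) + K(61))/(-2646 - 20110) = ((-135 + 12² + 12*192) + 61)/(-2646 - 20110) = ((-135 + 144 + 2304) + 61)/(-22756) = (2313 + 61)*(-1/22756) = 2374*(-1/22756) = -1187/11378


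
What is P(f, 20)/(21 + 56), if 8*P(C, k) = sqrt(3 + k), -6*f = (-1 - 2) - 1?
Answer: sqrt(23)/616 ≈ 0.0077854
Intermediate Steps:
f = 2/3 (f = -((-1 - 2) - 1)/6 = -(-3 - 1)/6 = -1/6*(-4) = 2/3 ≈ 0.66667)
P(C, k) = sqrt(3 + k)/8
P(f, 20)/(21 + 56) = (sqrt(3 + 20)/8)/(21 + 56) = (sqrt(23)/8)/77 = sqrt(23)/616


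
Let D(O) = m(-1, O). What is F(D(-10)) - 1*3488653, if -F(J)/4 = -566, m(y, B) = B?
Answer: -3486389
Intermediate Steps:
D(O) = O
F(J) = 2264 (F(J) = -4*(-566) = 2264)
F(D(-10)) - 1*3488653 = 2264 - 1*3488653 = 2264 - 3488653 = -3486389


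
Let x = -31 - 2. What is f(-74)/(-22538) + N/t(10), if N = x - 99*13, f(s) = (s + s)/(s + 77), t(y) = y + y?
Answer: -2231188/33807 ≈ -65.998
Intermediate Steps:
x = -33
t(y) = 2*y
f(s) = 2*s/(77 + s) (f(s) = (2*s)/(77 + s) = 2*s/(77 + s))
N = -1320 (N = -33 - 99*13 = -33 - 1287 = -1320)
f(-74)/(-22538) + N/t(10) = (2*(-74)/(77 - 74))/(-22538) - 1320/(2*10) = (2*(-74)/3)*(-1/22538) - 1320/20 = (2*(-74)*(⅓))*(-1/22538) - 1320*1/20 = -148/3*(-1/22538) - 66 = 74/33807 - 66 = -2231188/33807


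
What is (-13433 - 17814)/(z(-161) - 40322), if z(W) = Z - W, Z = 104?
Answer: 31247/40057 ≈ 0.78006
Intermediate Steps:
z(W) = 104 - W
(-13433 - 17814)/(z(-161) - 40322) = (-13433 - 17814)/((104 - 1*(-161)) - 40322) = -31247/((104 + 161) - 40322) = -31247/(265 - 40322) = -31247/(-40057) = -31247*(-1/40057) = 31247/40057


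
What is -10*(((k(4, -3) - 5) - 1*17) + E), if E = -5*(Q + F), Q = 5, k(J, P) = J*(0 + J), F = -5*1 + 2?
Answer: 160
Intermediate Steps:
F = -3 (F = -5 + 2 = -3)
k(J, P) = J**2 (k(J, P) = J*J = J**2)
E = -10 (E = -5*(5 - 3) = -5*2 = -10)
-10*(((k(4, -3) - 5) - 1*17) + E) = -10*(((4**2 - 5) - 1*17) - 10) = -10*(((16 - 5) - 17) - 10) = -10*((11 - 17) - 10) = -10*(-6 - 10) = -10*(-16) = 160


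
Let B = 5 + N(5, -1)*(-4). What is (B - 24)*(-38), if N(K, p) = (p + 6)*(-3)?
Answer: -1558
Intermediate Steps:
N(K, p) = -18 - 3*p (N(K, p) = (6 + p)*(-3) = -18 - 3*p)
B = 65 (B = 5 + (-18 - 3*(-1))*(-4) = 5 + (-18 + 3)*(-4) = 5 - 15*(-4) = 5 + 60 = 65)
(B - 24)*(-38) = (65 - 24)*(-38) = 41*(-38) = -1558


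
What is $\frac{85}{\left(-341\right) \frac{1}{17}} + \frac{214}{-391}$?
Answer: $- \frac{637969}{133331} \approx -4.7849$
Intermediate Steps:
$\frac{85}{\left(-341\right) \frac{1}{17}} + \frac{214}{-391} = \frac{85}{\left(-341\right) \frac{1}{17}} + 214 \left(- \frac{1}{391}\right) = \frac{85}{- \frac{341}{17}} - \frac{214}{391} = 85 \left(- \frac{17}{341}\right) - \frac{214}{391} = - \frac{1445}{341} - \frac{214}{391} = - \frac{637969}{133331}$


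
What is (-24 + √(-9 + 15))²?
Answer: (24 - √6)² ≈ 464.42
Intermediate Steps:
(-24 + √(-9 + 15))² = (-24 + √6)²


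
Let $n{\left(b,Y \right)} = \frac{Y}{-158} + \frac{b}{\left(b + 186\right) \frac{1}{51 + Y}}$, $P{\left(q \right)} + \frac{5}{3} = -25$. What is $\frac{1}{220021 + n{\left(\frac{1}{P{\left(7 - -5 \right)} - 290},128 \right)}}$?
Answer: $\frac{4653021}{1023758549764} \approx 4.545 \cdot 10^{-6}$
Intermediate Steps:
$P{\left(q \right)} = - \frac{80}{3}$ ($P{\left(q \right)} = - \frac{5}{3} - 25 = - \frac{80}{3}$)
$n{\left(b,Y \right)} = - \frac{Y}{158} + \frac{b \left(51 + Y\right)}{186 + b}$ ($n{\left(b,Y \right)} = Y \left(- \frac{1}{158}\right) + \frac{b}{\left(186 + b\right) \frac{1}{51 + Y}} = - \frac{Y}{158} + \frac{b}{\frac{1}{51 + Y} \left(186 + b\right)} = - \frac{Y}{158} + b \frac{51 + Y}{186 + b} = - \frac{Y}{158} + \frac{b \left(51 + Y\right)}{186 + b}$)
$\frac{1}{220021 + n{\left(\frac{1}{P{\left(7 - -5 \right)} - 290},128 \right)}} = \frac{1}{220021 + \frac{\left(-186\right) 128 + \frac{8058}{- \frac{80}{3} - 290} + 157 \cdot 128 \frac{1}{- \frac{80}{3} - 290}}{158 \left(186 + \frac{1}{- \frac{80}{3} - 290}\right)}} = \frac{1}{220021 + \frac{-23808 + \frac{8058}{- \frac{950}{3}} + 157 \cdot 128 \frac{1}{- \frac{950}{3}}}{158 \left(186 + \frac{1}{- \frac{950}{3}}\right)}} = \frac{1}{220021 + \frac{-23808 + 8058 \left(- \frac{3}{950}\right) + 157 \cdot 128 \left(- \frac{3}{950}\right)}{158 \left(186 - \frac{3}{950}\right)}} = \frac{1}{220021 + \frac{-23808 - \frac{12087}{475} - \frac{30144}{475}}{158 \cdot \frac{176697}{950}}} = \frac{1}{220021 + \frac{1}{158} \cdot \frac{950}{176697} \left(- \frac{11351031}{475}\right)} = \frac{1}{220021 - \frac{3783677}{4653021}} = \frac{1}{\frac{1023758549764}{4653021}} = \frac{4653021}{1023758549764}$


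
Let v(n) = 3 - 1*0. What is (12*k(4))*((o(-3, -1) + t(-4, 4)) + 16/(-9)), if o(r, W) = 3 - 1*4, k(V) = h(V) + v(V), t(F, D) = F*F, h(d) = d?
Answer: 3332/3 ≈ 1110.7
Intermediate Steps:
v(n) = 3 (v(n) = 3 + 0 = 3)
t(F, D) = F²
k(V) = 3 + V (k(V) = V + 3 = 3 + V)
o(r, W) = -1 (o(r, W) = 3 - 4 = -1)
(12*k(4))*((o(-3, -1) + t(-4, 4)) + 16/(-9)) = (12*(3 + 4))*((-1 + (-4)²) + 16/(-9)) = (12*7)*((-1 + 16) + 16*(-⅑)) = 84*(15 - 16/9) = 84*(119/9) = 3332/3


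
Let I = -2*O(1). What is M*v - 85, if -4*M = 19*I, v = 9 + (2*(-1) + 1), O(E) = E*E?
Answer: -9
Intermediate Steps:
O(E) = E**2
I = -2 (I = -2*1**2 = -2*1 = -2)
v = 8 (v = 9 + (-2 + 1) = 9 - 1 = 8)
M = 19/2 (M = -19*(-2)/4 = -1/4*(-38) = 19/2 ≈ 9.5000)
M*v - 85 = (19/2)*8 - 85 = 76 - 85 = -9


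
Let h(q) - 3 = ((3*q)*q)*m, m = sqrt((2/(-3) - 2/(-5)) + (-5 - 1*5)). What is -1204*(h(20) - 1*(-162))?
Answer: -198660 - 96320*I*sqrt(2310) ≈ -1.9866e+5 - 4.6294e+6*I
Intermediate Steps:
m = I*sqrt(2310)/15 (m = sqrt((2*(-1/3) - 2*(-1/5)) + (-5 - 5)) = sqrt((-2/3 + 2/5) - 10) = sqrt(-4/15 - 10) = sqrt(-154/15) = I*sqrt(2310)/15 ≈ 3.2042*I)
h(q) = 3 + I*sqrt(2310)*q**2/5 (h(q) = 3 + ((3*q)*q)*(I*sqrt(2310)/15) = 3 + (3*q**2)*(I*sqrt(2310)/15) = 3 + I*sqrt(2310)*q**2/5)
-1204*(h(20) - 1*(-162)) = -1204*((3 + (1/5)*I*sqrt(2310)*20**2) - 1*(-162)) = -1204*((3 + (1/5)*I*sqrt(2310)*400) + 162) = -1204*((3 + 80*I*sqrt(2310)) + 162) = -1204*(165 + 80*I*sqrt(2310)) = -198660 - 96320*I*sqrt(2310)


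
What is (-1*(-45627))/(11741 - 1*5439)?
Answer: 45627/6302 ≈ 7.2401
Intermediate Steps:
(-1*(-45627))/(11741 - 1*5439) = 45627/(11741 - 5439) = 45627/6302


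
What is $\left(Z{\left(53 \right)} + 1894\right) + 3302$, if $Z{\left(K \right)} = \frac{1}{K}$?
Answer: $\frac{275389}{53} \approx 5196.0$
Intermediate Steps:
$\left(Z{\left(53 \right)} + 1894\right) + 3302 = \left(\frac{1}{53} + 1894\right) + 3302 = \frac{100383}{53} + 3302 = \frac{275389}{53}$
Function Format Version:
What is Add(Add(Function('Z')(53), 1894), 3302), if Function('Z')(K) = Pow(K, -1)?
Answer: Rational(275389, 53) ≈ 5196.0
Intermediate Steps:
Add(Add(Function('Z')(53), 1894), 3302) = Add(Add(Pow(53, -1), 1894), 3302) = Add(Add(Rational(1, 53), 1894), 3302) = Add(Rational(100383, 53), 3302) = Rational(275389, 53)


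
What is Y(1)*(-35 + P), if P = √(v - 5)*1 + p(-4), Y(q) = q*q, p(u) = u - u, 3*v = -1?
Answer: -35 + 4*I*√3/3 ≈ -35.0 + 2.3094*I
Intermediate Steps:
v = -⅓ (v = (⅓)*(-1) = -⅓ ≈ -0.33333)
p(u) = 0
Y(q) = q²
P = 4*I*√3/3 (P = √(-⅓ - 5)*1 + 0 = √(-16/3)*1 + 0 = (4*I*√3/3)*1 + 0 = 4*I*√3/3 + 0 = 4*I*√3/3 ≈ 2.3094*I)
Y(1)*(-35 + P) = 1²*(-35 + 4*I*√3/3) = 1*(-35 + 4*I*√3/3) = -35 + 4*I*√3/3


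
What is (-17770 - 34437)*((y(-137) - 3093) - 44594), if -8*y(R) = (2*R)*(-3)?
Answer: 9979837913/4 ≈ 2.4950e+9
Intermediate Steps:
y(R) = 3*R/4 (y(R) = -2*R*(-3)/8 = -(-3)*R/4 = 3*R/4)
(-17770 - 34437)*((y(-137) - 3093) - 44594) = (-17770 - 34437)*(((3/4)*(-137) - 3093) - 44594) = -52207*((-411/4 - 3093) - 44594) = -52207*(-12783/4 - 44594) = -52207*(-191159/4) = 9979837913/4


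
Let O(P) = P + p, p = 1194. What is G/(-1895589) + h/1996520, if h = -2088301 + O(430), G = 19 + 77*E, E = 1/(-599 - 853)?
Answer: -130532153259979/124891184559240 ≈ -1.0452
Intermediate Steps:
E = -1/1452 (E = 1/(-1452) = -1/1452 ≈ -0.00068871)
O(P) = 1194 + P (O(P) = P + 1194 = 1194 + P)
G = 2501/132 (G = 19 + 77*(-1/1452) = 19 - 7/132 = 2501/132 ≈ 18.947)
h = -2086677 (h = -2088301 + (1194 + 430) = -2088301 + 1624 = -2086677)
G/(-1895589) + h/1996520 = (2501/132)/(-1895589) - 2086677/1996520 = (2501/132)*(-1/1895589) - 2086677*1/1996520 = -2501/250217748 - 2086677/1996520 = -130532153259979/124891184559240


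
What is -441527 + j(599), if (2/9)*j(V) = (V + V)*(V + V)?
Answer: 6016891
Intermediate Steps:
j(V) = 18*V² (j(V) = 9*((V + V)*(V + V))/2 = 9*((2*V)*(2*V))/2 = 9*(4*V²)/2 = 18*V²)
-441527 + j(599) = -441527 + 18*599² = -441527 + 18*358801 = -441527 + 6458418 = 6016891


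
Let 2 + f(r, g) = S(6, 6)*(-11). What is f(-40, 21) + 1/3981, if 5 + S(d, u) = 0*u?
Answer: 210994/3981 ≈ 53.000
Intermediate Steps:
S(d, u) = -5 (S(d, u) = -5 + 0*u = -5 + 0 = -5)
f(r, g) = 53 (f(r, g) = -2 - 5*(-11) = -2 + 55 = 53)
f(-40, 21) + 1/3981 = 53 + 1/3981 = 210994/3981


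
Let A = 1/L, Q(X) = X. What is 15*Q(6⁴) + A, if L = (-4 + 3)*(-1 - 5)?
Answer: 116641/6 ≈ 19440.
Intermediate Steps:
L = 6 (L = -1*(-6) = 6)
A = ⅙ (A = 1/6 = ⅙ ≈ 0.16667)
15*Q(6⁴) + A = 15*6⁴ + ⅙ = 15*1296 + ⅙ = 19440 + ⅙ = 116641/6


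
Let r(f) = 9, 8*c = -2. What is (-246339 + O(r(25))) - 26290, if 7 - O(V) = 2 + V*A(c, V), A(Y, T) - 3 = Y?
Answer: -1090595/4 ≈ -2.7265e+5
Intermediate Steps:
c = -¼ (c = (⅛)*(-2) = -¼ ≈ -0.25000)
A(Y, T) = 3 + Y
O(V) = 5 - 11*V/4 (O(V) = 7 - (2 + V*(3 - ¼)) = 7 - (2 + V*(11/4)) = 7 - (2 + 11*V/4) = 7 + (-2 - 11*V/4) = 5 - 11*V/4)
(-246339 + O(r(25))) - 26290 = (-246339 + (5 - 11/4*9)) - 26290 = (-246339 + (5 - 99/4)) - 26290 = (-246339 - 79/4) - 26290 = -985435/4 - 26290 = -1090595/4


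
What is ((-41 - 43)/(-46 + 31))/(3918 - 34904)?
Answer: -14/77465 ≈ -0.00018073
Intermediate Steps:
((-41 - 43)/(-46 + 31))/(3918 - 34904) = -84/(-15)/(-30986) = -84*(-1/15)*(-1/30986) = (28/5)*(-1/30986) = -14/77465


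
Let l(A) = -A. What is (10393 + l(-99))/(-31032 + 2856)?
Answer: -2623/7044 ≈ -0.37237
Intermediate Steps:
(10393 + l(-99))/(-31032 + 2856) = (10393 - 1*(-99))/(-31032 + 2856) = (10393 + 99)/(-28176) = 10492*(-1/28176) = -2623/7044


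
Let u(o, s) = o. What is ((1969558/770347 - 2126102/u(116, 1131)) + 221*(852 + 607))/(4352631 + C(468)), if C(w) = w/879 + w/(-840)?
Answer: 139343004194220155/1994352409674082089 ≈ 0.069869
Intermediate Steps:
C(w) = -13*w/246120 (C(w) = w*(1/879) + w*(-1/840) = w/879 - w/840 = -13*w/246120)
((1969558/770347 - 2126102/u(116, 1131)) + 221*(852 + 607))/(4352631 + C(468)) = ((1969558/770347 - 2126102/116) + 221*(852 + 607))/(4352631 - 13/246120*468) = ((1969558*(1/770347) - 2126102*1/116) + 221*1459)/(4352631 - 507/20510) = ((1969558/770347 - 1063051/58) + 322439)/(89272461303/20510) = (-818803914333/44680126 + 322439)*(20510/89272461303) = (13587811232981/44680126)*(20510/89272461303) = 139343004194220155/1994352409674082089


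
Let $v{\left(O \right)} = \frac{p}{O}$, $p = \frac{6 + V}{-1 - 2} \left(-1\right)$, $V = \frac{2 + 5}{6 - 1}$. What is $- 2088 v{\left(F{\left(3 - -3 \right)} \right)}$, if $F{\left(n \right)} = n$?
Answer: $- \frac{4292}{5} \approx -858.4$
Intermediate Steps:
$V = \frac{7}{5} \approx 1.4$
$p = \frac{37}{15}$ ($p = \frac{6 + \frac{7}{5}}{-1 - 2} \left(-1\right) = \frac{37}{5 \left(-3\right)} \left(-1\right) = \frac{37}{5} \left(- \frac{1}{3}\right) \left(-1\right) = \left(- \frac{37}{15}\right) \left(-1\right) = \frac{37}{15} \approx 2.4667$)
$v{\left(O \right)} = \frac{37}{15 O}$
$- 2088 v{\left(F{\left(3 - -3 \right)} \right)} = - 2088 \frac{37}{15 \left(3 - -3\right)} = - 2088 \frac{37}{15 \left(3 + 3\right)} = - 2088 \frac{37}{15 \cdot 6} = - 2088 \cdot \frac{37}{15} \cdot \frac{1}{6} = \left(-2088\right) \frac{37}{90} = - \frac{4292}{5}$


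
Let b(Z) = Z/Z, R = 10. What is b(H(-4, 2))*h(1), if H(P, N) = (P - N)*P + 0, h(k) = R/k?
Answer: 10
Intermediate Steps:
h(k) = 10/k
H(P, N) = P*(P - N) (H(P, N) = P*(P - N) + 0 = P*(P - N))
b(Z) = 1
b(H(-4, 2))*h(1) = 1*(10/1) = 1*(10*1) = 1*10 = 10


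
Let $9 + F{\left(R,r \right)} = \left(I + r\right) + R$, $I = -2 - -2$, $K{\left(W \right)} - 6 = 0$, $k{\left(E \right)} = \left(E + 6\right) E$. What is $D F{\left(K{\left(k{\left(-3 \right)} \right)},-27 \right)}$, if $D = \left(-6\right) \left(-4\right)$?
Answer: $-720$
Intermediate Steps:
$k{\left(E \right)} = E \left(6 + E\right)$ ($k{\left(E \right)} = \left(6 + E\right) E = E \left(6 + E\right)$)
$D = 24$
$K{\left(W \right)} = 6$ ($K{\left(W \right)} = 6 + 0 = 6$)
$I = 0$ ($I = -2 + 2 = 0$)
$F{\left(R,r \right)} = -9 + R + r$ ($F{\left(R,r \right)} = -9 + \left(\left(0 + r\right) + R\right) = -9 + \left(r + R\right) = -9 + \left(R + r\right) = -9 + R + r$)
$D F{\left(K{\left(k{\left(-3 \right)} \right)},-27 \right)} = 24 \left(-9 + 6 - 27\right) = 24 \left(-30\right) = -720$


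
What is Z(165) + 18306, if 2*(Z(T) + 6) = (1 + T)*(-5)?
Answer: 17885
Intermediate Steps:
Z(T) = -17/2 - 5*T/2 (Z(T) = -6 + ((1 + T)*(-5))/2 = -6 + (-5 - 5*T)/2 = -6 + (-5/2 - 5*T/2) = -17/2 - 5*T/2)
Z(165) + 18306 = (-17/2 - 5/2*165) + 18306 = (-17/2 - 825/2) + 18306 = -421 + 18306 = 17885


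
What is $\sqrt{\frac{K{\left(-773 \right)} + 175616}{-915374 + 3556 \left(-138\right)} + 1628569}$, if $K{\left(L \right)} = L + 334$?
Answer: $\frac{\sqrt{3219880710985757822}}{1406102} \approx 1276.2$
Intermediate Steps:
$K{\left(L \right)} = 334 + L$
$\sqrt{\frac{K{\left(-773 \right)} + 175616}{-915374 + 3556 \left(-138\right)} + 1628569} = \sqrt{\frac{\left(334 - 773\right) + 175616}{-915374 + 3556 \left(-138\right)} + 1628569} = \sqrt{\frac{-439 + 175616}{-915374 - 490728} + 1628569} = \sqrt{\frac{175177}{-1406102} + 1628569} = \sqrt{175177 \left(- \frac{1}{1406102}\right) + 1628569} = \sqrt{- \frac{175177}{1406102} + 1628569} = \sqrt{\frac{2289933952861}{1406102}} = \frac{\sqrt{3219880710985757822}}{1406102}$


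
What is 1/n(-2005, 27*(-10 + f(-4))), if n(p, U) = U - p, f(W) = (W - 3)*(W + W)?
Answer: 1/3247 ≈ 0.00030798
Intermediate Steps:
f(W) = 2*W*(-3 + W) (f(W) = (-3 + W)*(2*W) = 2*W*(-3 + W))
1/n(-2005, 27*(-10 + f(-4))) = 1/(27*(-10 + 2*(-4)*(-3 - 4)) - 1*(-2005)) = 1/(27*(-10 + 2*(-4)*(-7)) + 2005) = 1/(27*(-10 + 56) + 2005) = 1/(27*46 + 2005) = 1/(1242 + 2005) = 1/3247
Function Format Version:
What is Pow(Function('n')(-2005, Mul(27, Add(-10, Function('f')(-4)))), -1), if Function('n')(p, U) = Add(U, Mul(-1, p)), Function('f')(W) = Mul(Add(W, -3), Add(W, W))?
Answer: Rational(1, 3247) ≈ 0.00030798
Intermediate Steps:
Function('f')(W) = Mul(2, W, Add(-3, W)) (Function('f')(W) = Mul(Add(-3, W), Mul(2, W)) = Mul(2, W, Add(-3, W)))
Pow(Function('n')(-2005, Mul(27, Add(-10, Function('f')(-4)))), -1) = Pow(Add(Mul(27, Add(-10, Mul(2, -4, Add(-3, -4)))), Mul(-1, -2005)), -1) = Pow(Add(Mul(27, Add(-10, Mul(2, -4, -7))), 2005), -1) = Pow(Add(Mul(27, Add(-10, 56)), 2005), -1) = Pow(Add(Mul(27, 46), 2005), -1) = Pow(Add(1242, 2005), -1) = Pow(3247, -1) = Rational(1, 3247)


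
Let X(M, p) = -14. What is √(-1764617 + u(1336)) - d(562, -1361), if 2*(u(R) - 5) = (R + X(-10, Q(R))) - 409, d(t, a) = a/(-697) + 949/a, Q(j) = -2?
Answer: -1190868/948617 + I*√7056622/2 ≈ -1.2554 + 1328.2*I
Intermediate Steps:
d(t, a) = 949/a - a/697 (d(t, a) = a*(-1/697) + 949/a = -a/697 + 949/a = 949/a - a/697)
u(R) = -413/2 + R/2 (u(R) = 5 + ((R - 14) - 409)/2 = 5 + ((-14 + R) - 409)/2 = 5 + (-423 + R)/2 = 5 + (-423/2 + R/2) = -413/2 + R/2)
√(-1764617 + u(1336)) - d(562, -1361) = √(-1764617 + (-413/2 + (½)*1336)) - (949/(-1361) - 1/697*(-1361)) = √(-1764617 + (-413/2 + 668)) - (949*(-1/1361) + 1361/697) = √(-1764617 + 923/2) - (-949/1361 + 1361/697) = √(-3528311/2) - 1*1190868/948617 = I*√7056622/2 - 1190868/948617 = -1190868/948617 + I*√7056622/2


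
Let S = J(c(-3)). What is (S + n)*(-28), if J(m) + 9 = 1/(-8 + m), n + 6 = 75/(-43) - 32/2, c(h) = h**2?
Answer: 38220/43 ≈ 888.84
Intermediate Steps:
n = -1021/43 (n = -6 + (75/(-43) - 32/2) = -6 + (75*(-1/43) - 32*1/2) = -6 + (-75/43 - 16) = -6 - 763/43 = -1021/43 ≈ -23.744)
J(m) = -9 + 1/(-8 + m)
S = -8 (S = (73 - 9*(-3)**2)/(-8 + (-3)**2) = (73 - 9*9)/(-8 + 9) = (73 - 81)/1 = 1*(-8) = -8)
(S + n)*(-28) = (-8 - 1021/43)*(-28) = -1365/43*(-28) = 38220/43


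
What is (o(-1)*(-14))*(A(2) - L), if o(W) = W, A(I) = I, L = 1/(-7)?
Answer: 30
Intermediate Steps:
L = -1/7 ≈ -0.14286
(o(-1)*(-14))*(A(2) - L) = (-1*(-14))*(2 - 1*(-1/7)) = 14*(2 + 1/7) = 14*(15/7) = 30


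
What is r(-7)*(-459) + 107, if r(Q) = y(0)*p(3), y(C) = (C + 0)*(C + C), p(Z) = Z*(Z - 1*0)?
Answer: 107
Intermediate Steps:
p(Z) = Z² (p(Z) = Z*(Z + 0) = Z*Z = Z²)
y(C) = 2*C² (y(C) = C*(2*C) = 2*C²)
r(Q) = 0 (r(Q) = (2*0²)*3² = (2*0)*9 = 0*9 = 0)
r(-7)*(-459) + 107 = 0*(-459) + 107 = 0 + 107 = 107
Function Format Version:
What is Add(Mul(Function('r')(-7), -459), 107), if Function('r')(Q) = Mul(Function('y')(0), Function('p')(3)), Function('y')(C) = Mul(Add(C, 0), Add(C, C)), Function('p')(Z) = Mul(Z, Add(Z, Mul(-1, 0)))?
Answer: 107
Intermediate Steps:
Function('p')(Z) = Pow(Z, 2) (Function('p')(Z) = Mul(Z, Add(Z, 0)) = Mul(Z, Z) = Pow(Z, 2))
Function('y')(C) = Mul(2, Pow(C, 2)) (Function('y')(C) = Mul(C, Mul(2, C)) = Mul(2, Pow(C, 2)))
Function('r')(Q) = 0 (Function('r')(Q) = Mul(Mul(2, Pow(0, 2)), Pow(3, 2)) = Mul(Mul(2, 0), 9) = Mul(0, 9) = 0)
Add(Mul(Function('r')(-7), -459), 107) = Add(Mul(0, -459), 107) = Add(0, 107) = 107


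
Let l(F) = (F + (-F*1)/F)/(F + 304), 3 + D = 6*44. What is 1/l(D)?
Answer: 113/52 ≈ 2.1731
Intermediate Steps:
D = 261 (D = -3 + 6*44 = -3 + 264 = 261)
l(F) = (-1 + F)/(304 + F) (l(F) = (F + (-F)/F)/(304 + F) = (F - 1)/(304 + F) = (-1 + F)/(304 + F))
1/l(D) = 1/((-1 + 261)/(304 + 261)) = 1/(260/565) = 1/((1/565)*260) = 1/(52/113) = 113/52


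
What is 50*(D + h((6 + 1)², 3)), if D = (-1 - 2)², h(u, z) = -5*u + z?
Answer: -11650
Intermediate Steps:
h(u, z) = z - 5*u
D = 9 (D = (-3)² = 9)
50*(D + h((6 + 1)², 3)) = 50*(9 + (3 - 5*(6 + 1)²)) = 50*(9 + (3 - 5*7²)) = 50*(9 + (3 - 5*49)) = 50*(9 + (3 - 245)) = 50*(9 - 242) = 50*(-233) = -11650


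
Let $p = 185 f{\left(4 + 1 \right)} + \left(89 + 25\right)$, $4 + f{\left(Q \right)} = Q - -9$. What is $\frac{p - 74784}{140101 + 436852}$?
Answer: $- \frac{72820}{576953} \approx -0.12621$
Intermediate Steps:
$f{\left(Q \right)} = 5 + Q$ ($f{\left(Q \right)} = -4 + \left(Q - -9\right) = -4 + \left(Q + 9\right) = -4 + \left(9 + Q\right) = 5 + Q$)
$p = 1964$ ($p = 185 \left(5 + \left(4 + 1\right)\right) + \left(89 + 25\right) = 185 \left(5 + 5\right) + 114 = 185 \cdot 10 + 114 = 1850 + 114 = 1964$)
$\frac{p - 74784}{140101 + 436852} = \frac{1964 - 74784}{140101 + 436852} = - \frac{72820}{576953}$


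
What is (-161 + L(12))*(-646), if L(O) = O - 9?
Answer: 102068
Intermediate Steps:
L(O) = -9 + O
(-161 + L(12))*(-646) = (-161 + (-9 + 12))*(-646) = (-161 + 3)*(-646) = -158*(-646) = 102068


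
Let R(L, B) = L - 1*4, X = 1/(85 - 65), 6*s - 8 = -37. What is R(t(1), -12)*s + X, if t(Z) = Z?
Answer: 291/20 ≈ 14.550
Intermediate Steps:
s = -29/6 (s = 4/3 + (⅙)*(-37) = 4/3 - 37/6 = -29/6 ≈ -4.8333)
X = 1/20 ≈ 0.050000
R(L, B) = -4 + L (R(L, B) = L - 4 = -4 + L)
R(t(1), -12)*s + X = (-4 + 1)*(-29/6) + 1/20 = -3*(-29/6) + 1/20 = 29/2 + 1/20 = 291/20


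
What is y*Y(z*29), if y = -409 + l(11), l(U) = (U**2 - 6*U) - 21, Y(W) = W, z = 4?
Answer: -43500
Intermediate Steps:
l(U) = -21 + U**2 - 6*U
y = -375 (y = -409 + (-21 + 11**2 - 6*11) = -409 + (-21 + 121 - 66) = -409 + 34 = -375)
y*Y(z*29) = -1500*29 = -375*116 = -43500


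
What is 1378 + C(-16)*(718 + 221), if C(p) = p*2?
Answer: -28670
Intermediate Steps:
C(p) = 2*p
1378 + C(-16)*(718 + 221) = 1378 + (2*(-16))*(718 + 221) = 1378 - 32*939 = 1378 - 30048 = -28670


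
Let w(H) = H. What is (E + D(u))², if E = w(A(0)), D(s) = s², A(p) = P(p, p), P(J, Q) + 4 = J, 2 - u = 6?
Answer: 144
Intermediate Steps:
u = -4 (u = 2 - 1*6 = 2 - 6 = -4)
P(J, Q) = -4 + J
A(p) = -4 + p
E = -4 (E = -4 + 0 = -4)
(E + D(u))² = (-4 + (-4)²)² = (-4 + 16)² = 12² = 144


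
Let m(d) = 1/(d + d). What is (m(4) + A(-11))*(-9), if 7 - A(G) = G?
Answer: -1305/8 ≈ -163.13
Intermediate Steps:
m(d) = 1/(2*d)
A(G) = 7 - G
(m(4) + A(-11))*(-9) = ((½)/4 + (7 - 1*(-11)))*(-9) = ((½)*(¼) + (7 + 11))*(-9) = (⅛ + 18)*(-9) = (145/8)*(-9) = -1305/8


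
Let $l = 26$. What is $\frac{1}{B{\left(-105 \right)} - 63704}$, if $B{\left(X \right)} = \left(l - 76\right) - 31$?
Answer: $- \frac{1}{63785} \approx -1.5678 \cdot 10^{-5}$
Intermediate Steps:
$B{\left(X \right)} = -81$ ($B{\left(X \right)} = \left(26 - 76\right) - 31 = -50 - 31 = -81$)
$\frac{1}{B{\left(-105 \right)} - 63704} = \frac{1}{-81 - 63704} = \frac{1}{-63785} = - \frac{1}{63785}$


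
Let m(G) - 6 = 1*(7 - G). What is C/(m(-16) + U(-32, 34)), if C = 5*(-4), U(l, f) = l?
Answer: 20/3 ≈ 6.6667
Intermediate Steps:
m(G) = 13 - G (m(G) = 6 + 1*(7 - G) = 6 + (7 - G) = 13 - G)
C = -20
C/(m(-16) + U(-32, 34)) = -20/((13 - 1*(-16)) - 32) = -20/((13 + 16) - 32) = -20/(29 - 32) = -20/(-3) = -20*(-⅓) = 20/3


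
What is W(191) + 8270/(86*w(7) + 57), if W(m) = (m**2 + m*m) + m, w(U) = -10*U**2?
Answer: 3078489429/42083 ≈ 73153.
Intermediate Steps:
W(m) = m + 2*m**2 (W(m) = (m**2 + m**2) + m = 2*m**2 + m = m + 2*m**2)
W(191) + 8270/(86*w(7) + 57) = 191*(1 + 2*191) + 8270/(86*(-10*7**2) + 57) = 191*(1 + 382) + 8270/(86*(-10*49) + 57) = 191*383 + 8270/(86*(-490) + 57) = 73153 + 8270/(-42140 + 57) = 73153 + 8270/(-42083) = 73153 + 8270*(-1/42083) = 73153 - 8270/42083 = 3078489429/42083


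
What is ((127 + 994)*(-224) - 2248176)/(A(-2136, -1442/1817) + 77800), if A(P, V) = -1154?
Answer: -1249640/38323 ≈ -32.608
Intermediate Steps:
((127 + 994)*(-224) - 2248176)/(A(-2136, -1442/1817) + 77800) = ((127 + 994)*(-224) - 2248176)/(-1154 + 77800) = (1121*(-224) - 2248176)/76646 = (-251104 - 2248176)*(1/76646) = -2499280*1/76646 = -1249640/38323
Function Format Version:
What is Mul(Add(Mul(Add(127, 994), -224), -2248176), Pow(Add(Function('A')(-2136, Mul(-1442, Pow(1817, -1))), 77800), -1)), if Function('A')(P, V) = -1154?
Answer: Rational(-1249640, 38323) ≈ -32.608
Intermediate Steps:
Mul(Add(Mul(Add(127, 994), -224), -2248176), Pow(Add(Function('A')(-2136, Mul(-1442, Pow(1817, -1))), 77800), -1)) = Mul(Add(Mul(Add(127, 994), -224), -2248176), Pow(Add(-1154, 77800), -1)) = Mul(Add(Mul(1121, -224), -2248176), Pow(76646, -1)) = Mul(Add(-251104, -2248176), Rational(1, 76646)) = Mul(-2499280, Rational(1, 76646)) = Rational(-1249640, 38323)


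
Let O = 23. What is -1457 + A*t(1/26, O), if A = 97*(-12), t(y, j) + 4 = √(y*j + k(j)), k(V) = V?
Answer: 3199 - 1746*√1794/13 ≈ -2489.7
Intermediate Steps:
t(y, j) = -4 + √(j + j*y) (t(y, j) = -4 + √(y*j + j) = -4 + √(j*y + j) = -4 + √(j + j*y))
A = -1164
-1457 + A*t(1/26, O) = -1457 - 1164*(-4 + √(23*(1 + 1/26))) = -1457 - 1164*(-4 + √(23*(27/26))) = -1457 - 1164*(-4 + √(621/26)) = -1457 - 1164*(-4 + 3*√1794/26) = -1457 + (4656 - 1746*√1794/13) = 3199 - 1746*√1794/13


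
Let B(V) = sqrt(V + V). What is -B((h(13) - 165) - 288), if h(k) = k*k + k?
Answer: -I*sqrt(542) ≈ -23.281*I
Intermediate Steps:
h(k) = k + k**2 (h(k) = k**2 + k = k + k**2)
B(V) = sqrt(2)*sqrt(V) (B(V) = sqrt(2*V) = sqrt(2)*sqrt(V))
-B((h(13) - 165) - 288) = -sqrt(2)*sqrt((13*(1 + 13) - 165) - 288) = -sqrt(2)*sqrt((13*14 - 165) - 288) = -sqrt(2)*sqrt((182 - 165) - 288) = -sqrt(2)*sqrt(17 - 288) = -sqrt(2)*sqrt(-271) = -sqrt(2)*I*sqrt(271) = -I*sqrt(542)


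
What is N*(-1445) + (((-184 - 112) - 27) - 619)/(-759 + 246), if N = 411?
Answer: -101555731/171 ≈ -5.9389e+5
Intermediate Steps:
N*(-1445) + (((-184 - 112) - 27) - 619)/(-759 + 246) = 411*(-1445) + (((-184 - 112) - 27) - 619)/(-759 + 246) = -593895 + ((-296 - 27) - 619)/(-513) = -593895 + (-323 - 619)*(-1/513) = -593895 - 942*(-1/513) = -593895 + 314/171 = -101555731/171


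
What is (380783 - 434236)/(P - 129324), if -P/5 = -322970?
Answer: -53453/1485526 ≈ -0.035983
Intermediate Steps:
P = 1614850 (P = -5*(-322970) = 1614850)
(380783 - 434236)/(P - 129324) = (380783 - 434236)/(1614850 - 129324) = -53453/1485526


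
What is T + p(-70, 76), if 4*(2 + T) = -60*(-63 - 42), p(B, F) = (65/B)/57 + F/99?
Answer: 41443169/26334 ≈ 1573.8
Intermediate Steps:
p(B, F) = F/99 + 65/(57*B) (p(B, F) = (65/B)*(1/57) + F*(1/99) = 65/(57*B) + F/99 = F/99 + 65/(57*B))
T = 1573 (T = -2 + (-60*(-63 - 42))/4 = -2 + (-60*(-105))/4 = -2 + (¼)*6300 = -2 + 1575 = 1573)
T + p(-70, 76) = 1573 + ((1/99)*76 + (65/57)/(-70)) = 1573 + (76/99 + (65/57)*(-1/70)) = 1573 + (76/99 - 13/798) = 1573 + 19787/26334 = 41443169/26334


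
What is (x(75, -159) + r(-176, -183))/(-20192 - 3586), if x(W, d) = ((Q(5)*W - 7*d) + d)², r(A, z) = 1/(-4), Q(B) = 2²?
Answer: -6290063/95112 ≈ -66.133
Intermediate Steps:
Q(B) = 4
r(A, z) = -¼
x(W, d) = (-6*d + 4*W)² (x(W, d) = ((4*W - 7*d) + d)² = ((-7*d + 4*W) + d)² = (-6*d + 4*W)²)
(x(75, -159) + r(-176, -183))/(-20192 - 3586) = (4*(-3*(-159) + 2*75)² - ¼)/(-20192 - 3586) = (4*(477 + 150)² - ¼)/(-23778) = (4*627² - ¼)*(-1/23778) = (4*393129 - ¼)*(-1/23778) = (1572516 - ¼)*(-1/23778) = (6290063/4)*(-1/23778) = -6290063/95112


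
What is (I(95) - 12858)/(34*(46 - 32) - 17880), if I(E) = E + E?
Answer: 3167/4351 ≈ 0.72788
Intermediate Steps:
I(E) = 2*E
(I(95) - 12858)/(34*(46 - 32) - 17880) = (2*95 - 12858)/(34*(46 - 32) - 17880) = (190 - 12858)/(34*14 - 17880) = -12668/(476 - 17880) = -12668/(-17404) = -12668*(-1/17404) = 3167/4351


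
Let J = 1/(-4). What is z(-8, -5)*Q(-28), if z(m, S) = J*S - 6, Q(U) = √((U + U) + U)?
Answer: -19*I*√21/2 ≈ -43.534*I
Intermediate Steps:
J = -¼ ≈ -0.25000
Q(U) = √3*√U (Q(U) = √(2*U + U) = √(3*U) = √3*√U)
z(m, S) = -6 - S/4 (z(m, S) = -S/4 - 6 = -6 - S/4)
z(-8, -5)*Q(-28) = (-6 - ¼*(-5))*(√3*√(-28)) = (-6 + 5/4)*(√3*(2*I*√7)) = -19*I*√21/2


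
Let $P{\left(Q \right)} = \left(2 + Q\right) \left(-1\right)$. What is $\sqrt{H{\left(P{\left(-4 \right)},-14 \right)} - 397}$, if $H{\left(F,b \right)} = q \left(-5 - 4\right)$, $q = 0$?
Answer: $i \sqrt{397} \approx 19.925 i$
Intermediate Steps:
$P{\left(Q \right)} = -2 - Q$
$H{\left(F,b \right)} = 0$ ($H{\left(F,b \right)} = 0 \left(-5 - 4\right) = 0 \left(-9\right) = 0$)
$\sqrt{H{\left(P{\left(-4 \right)},-14 \right)} - 397} = \sqrt{0 - 397} = \sqrt{-397} = i \sqrt{397}$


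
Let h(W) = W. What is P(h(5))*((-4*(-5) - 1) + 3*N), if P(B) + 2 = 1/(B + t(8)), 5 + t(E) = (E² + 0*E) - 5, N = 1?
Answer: -2574/59 ≈ -43.627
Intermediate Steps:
t(E) = -10 + E² (t(E) = -5 + ((E² + 0*E) - 5) = -5 + ((E² + 0) - 5) = -5 + (E² - 5) = -5 + (-5 + E²) = -10 + E²)
P(B) = -2 + 1/(54 + B) (P(B) = -2 + 1/(B + (-10 + 8²)) = -2 + 1/(B + (-10 + 64)) = -2 + 1/(B + 54) = -2 + 1/(54 + B))
P(h(5))*((-4*(-5) - 1) + 3*N) = ((-107 - 2*5)/(54 + 5))*((-4*(-5) - 1) + 3*1) = ((-107 - 10)/59)*((20 - 1) + 3) = ((1/59)*(-117))*(19 + 3) = -117/59*22 = -2574/59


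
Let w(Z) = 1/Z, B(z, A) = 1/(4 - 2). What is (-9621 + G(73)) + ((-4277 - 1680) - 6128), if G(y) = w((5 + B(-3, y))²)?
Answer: -2626422/121 ≈ -21706.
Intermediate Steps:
B(z, A) = ½ (B(z, A) = 1/2 = ½)
G(y) = 4/121 (G(y) = 1/((5 + ½)²) = 1/((11/2)²) = 1/(121/4) = 4/121)
(-9621 + G(73)) + ((-4277 - 1680) - 6128) = (-9621 + 4/121) + ((-4277 - 1680) - 6128) = -1164137/121 + (-5957 - 6128) = -1164137/121 - 12085 = -2626422/121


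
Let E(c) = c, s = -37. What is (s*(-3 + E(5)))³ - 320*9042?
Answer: -3298664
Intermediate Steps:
(s*(-3 + E(5)))³ - 320*9042 = (-37*(-3 + 5))³ - 320*9042 = (-37*2)³ - 2893440 = (-74)³ - 2893440 = -405224 - 2893440 = -3298664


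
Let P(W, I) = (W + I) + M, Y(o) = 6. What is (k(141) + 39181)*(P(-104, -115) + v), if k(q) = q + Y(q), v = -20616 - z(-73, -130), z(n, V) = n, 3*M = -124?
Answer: -2454460480/3 ≈ -8.1815e+8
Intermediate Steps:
M = -124/3 (M = (1/3)*(-124) = -124/3 ≈ -41.333)
v = -20543 (v = -20616 - 1*(-73) = -20616 + 73 = -20543)
P(W, I) = -124/3 + I + W (P(W, I) = (W + I) - 124/3 = (I + W) - 124/3 = -124/3 + I + W)
k(q) = 6 + q (k(q) = q + 6 = 6 + q)
(k(141) + 39181)*(P(-104, -115) + v) = ((6 + 141) + 39181)*((-124/3 - 115 - 104) - 20543) = (147 + 39181)*(-781/3 - 20543) = 39328*(-62410/3) = -2454460480/3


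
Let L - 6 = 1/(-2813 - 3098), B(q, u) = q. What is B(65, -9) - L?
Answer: 348750/5911 ≈ 59.000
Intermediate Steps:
L = 35465/5911 (L = 6 + 1/(-2813 - 3098) = 6 + 1/(-5911) = 6 - 1/5911 = 35465/5911 ≈ 5.9998)
B(65, -9) - L = 65 - 1*35465/5911 = 65 - 35465/5911 = 348750/5911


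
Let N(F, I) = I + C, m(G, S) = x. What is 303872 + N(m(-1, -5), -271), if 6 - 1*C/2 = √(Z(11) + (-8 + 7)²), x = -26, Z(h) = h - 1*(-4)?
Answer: 303605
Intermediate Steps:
Z(h) = 4 + h (Z(h) = h + 4 = 4 + h)
m(G, S) = -26
C = 4 (C = 12 - 2*√((4 + 11) + (-8 + 7)²) = 12 - 2*√(15 + (-1)²) = 12 - 2*√(15 + 1) = 12 - 2*√16 = 12 - 2*4 = 12 - 8 = 4)
N(F, I) = 4 + I (N(F, I) = I + 4 = 4 + I)
303872 + N(m(-1, -5), -271) = 303872 + (4 - 271) = 303872 - 267 = 303605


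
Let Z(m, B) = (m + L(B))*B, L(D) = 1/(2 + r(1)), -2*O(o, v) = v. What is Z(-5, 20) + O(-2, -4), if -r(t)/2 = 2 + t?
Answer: -103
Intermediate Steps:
O(o, v) = -v/2
r(t) = -4 - 2*t (r(t) = -2*(2 + t) = -4 - 2*t)
L(D) = -¼ (L(D) = 1/(2 + (-4 - 2*1)) = 1/(2 + (-4 - 2)) = 1/(2 - 6) = 1/(-4) = -¼)
Z(m, B) = B*(-¼ + m) (Z(m, B) = (m - ¼)*B = (-¼ + m)*B = B*(-¼ + m))
Z(-5, 20) + O(-2, -4) = 20*(-¼ - 5) - ½*(-4) = 20*(-21/4) + 2 = -105 + 2 = -103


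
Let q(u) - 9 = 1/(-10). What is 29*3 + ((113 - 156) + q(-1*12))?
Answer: 529/10 ≈ 52.900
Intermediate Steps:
q(u) = 89/10 (q(u) = 9 + 1/(-10) = 9 - 1/10 = 89/10)
29*3 + ((113 - 156) + q(-1*12)) = 29*3 + ((113 - 156) + 89/10) = 87 + (-43 + 89/10) = 87 - 341/10 = 529/10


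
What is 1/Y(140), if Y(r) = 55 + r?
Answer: 1/195 ≈ 0.0051282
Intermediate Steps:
1/Y(140) = 1/(55 + 140) = 1/195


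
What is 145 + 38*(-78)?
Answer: -2819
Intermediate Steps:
145 + 38*(-78) = 145 - 2964 = -2819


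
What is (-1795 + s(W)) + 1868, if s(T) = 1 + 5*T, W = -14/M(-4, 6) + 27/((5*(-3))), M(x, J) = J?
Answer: 160/3 ≈ 53.333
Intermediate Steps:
W = -62/15 (W = -14/6 + 27/((5*(-3))) = -14*⅙ + 27/(-15) = -7/3 + 27*(-1/15) = -7/3 - 9/5 = -62/15 ≈ -4.1333)
(-1795 + s(W)) + 1868 = (-1795 + (1 + 5*(-62/15))) + 1868 = (-1795 + (1 - 62/3)) + 1868 = (-1795 - 59/3) + 1868 = -5444/3 + 1868 = 160/3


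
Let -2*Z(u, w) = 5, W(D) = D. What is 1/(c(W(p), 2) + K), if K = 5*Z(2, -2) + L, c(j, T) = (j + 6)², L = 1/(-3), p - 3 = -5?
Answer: 6/19 ≈ 0.31579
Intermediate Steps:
p = -2 (p = 3 - 5 = -2)
Z(u, w) = -5/2 (Z(u, w) = -½*5 = -5/2)
L = -⅓ ≈ -0.33333
c(j, T) = (6 + j)²
K = -77/6 (K = 5*(-5/2) - ⅓ = -25/2 - ⅓ = -77/6 ≈ -12.833)
1/(c(W(p), 2) + K) = 1/((6 - 2)² - 77/6) = 1/(4² - 77/6) = 1/(16 - 77/6) = 1/(19/6) = 6/19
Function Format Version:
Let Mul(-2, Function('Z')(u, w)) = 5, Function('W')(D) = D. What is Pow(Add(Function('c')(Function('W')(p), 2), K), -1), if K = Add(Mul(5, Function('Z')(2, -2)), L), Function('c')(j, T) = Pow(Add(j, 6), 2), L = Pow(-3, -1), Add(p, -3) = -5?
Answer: Rational(6, 19) ≈ 0.31579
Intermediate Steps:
p = -2 (p = Add(3, -5) = -2)
Function('Z')(u, w) = Rational(-5, 2) (Function('Z')(u, w) = Mul(Rational(-1, 2), 5) = Rational(-5, 2))
L = Rational(-1, 3) ≈ -0.33333
Function('c')(j, T) = Pow(Add(6, j), 2)
K = Rational(-77, 6) (K = Add(Mul(5, Rational(-5, 2)), Rational(-1, 3)) = Add(Rational(-25, 2), Rational(-1, 3)) = Rational(-77, 6) ≈ -12.833)
Pow(Add(Function('c')(Function('W')(p), 2), K), -1) = Pow(Add(Pow(Add(6, -2), 2), Rational(-77, 6)), -1) = Pow(Add(Pow(4, 2), Rational(-77, 6)), -1) = Pow(Add(16, Rational(-77, 6)), -1) = Pow(Rational(19, 6), -1) = Rational(6, 19)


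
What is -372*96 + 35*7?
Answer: -35467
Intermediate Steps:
-372*96 + 35*7 = -35712 + 245 = -35467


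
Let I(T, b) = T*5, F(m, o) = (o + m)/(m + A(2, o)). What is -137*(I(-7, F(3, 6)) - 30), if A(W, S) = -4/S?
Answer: 8905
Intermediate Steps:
F(m, o) = (m + o)/(m - 4/o) (F(m, o) = (o + m)/(m - 4/o) = (m + o)/(m - 4/o))
I(T, b) = 5*T
-137*(I(-7, F(3, 6)) - 30) = -137*(5*(-7) - 30) = -137*(-35 - 30) = -137*(-65) = 8905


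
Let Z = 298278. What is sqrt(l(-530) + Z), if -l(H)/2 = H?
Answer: sqrt(299338) ≈ 547.12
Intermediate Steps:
l(H) = -2*H
sqrt(l(-530) + Z) = sqrt(-2*(-530) + 298278) = sqrt(1060 + 298278) = sqrt(299338)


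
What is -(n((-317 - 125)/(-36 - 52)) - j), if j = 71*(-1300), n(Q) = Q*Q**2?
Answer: -7873277061/85184 ≈ -92427.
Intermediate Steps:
n(Q) = Q**3
j = -92300
-(n((-317 - 125)/(-36 - 52)) - j) = -(((-317 - 125)/(-36 - 52))**3 - 1*(-92300)) = -((-442/(-88))**3 + 92300) = -((-442*(-1/88))**3 + 92300) = -((221/44)**3 + 92300) = -(10793861/85184 + 92300) = -1*7873277061/85184 = -7873277061/85184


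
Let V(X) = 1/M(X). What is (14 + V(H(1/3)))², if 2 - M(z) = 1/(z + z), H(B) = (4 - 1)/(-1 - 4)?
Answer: 59536/289 ≈ 206.01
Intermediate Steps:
H(B) = -⅗ (H(B) = 3/(-5) = 3*(-⅕) = -⅗)
M(z) = 2 - 1/(2*z) (M(z) = 2 - 1/(z + z) = 2 - 1/(2*z))
V(X) = 1/(2 - 1/(2*X))
(14 + V(H(1/3)))² = (14 + 2*(-⅗)/(-1 + 4*(-⅗)))² = (14 + 2*(-⅗)/(-1 - 12/5))² = (14 + 2*(-⅗)/(-17/5))² = (14 + 2*(-⅗)*(-5/17))² = (14 + 6/17)² = (244/17)² = 59536/289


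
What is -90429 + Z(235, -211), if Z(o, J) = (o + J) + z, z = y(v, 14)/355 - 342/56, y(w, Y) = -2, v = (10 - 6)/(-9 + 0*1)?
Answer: -898686461/9940 ≈ -90411.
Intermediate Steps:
v = -4/9 (v = 4/(-9 + 0) = 4/(-9) = 4*(-⅑) = -4/9 ≈ -0.44444)
z = -60761/9940 (z = -2/355 - 342/56 = -2*1/355 - 342*1/56 = -2/355 - 171/28 = -60761/9940 ≈ -6.1128)
Z(o, J) = -60761/9940 + J + o (Z(o, J) = (o + J) - 60761/9940 = (J + o) - 60761/9940 = -60761/9940 + J + o)
-90429 + Z(235, -211) = -90429 + (-60761/9940 - 211 + 235) = -90429 + 177799/9940 = -898686461/9940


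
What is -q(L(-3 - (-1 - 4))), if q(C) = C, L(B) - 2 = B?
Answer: -4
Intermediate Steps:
L(B) = 2 + B
-q(L(-3 - (-1 - 4))) = -(2 + (-3 - (-1 - 4))) = -(2 + (-3 - 1*(-5))) = -(2 + (-3 + 5)) = -(2 + 2) = -1*4 = -4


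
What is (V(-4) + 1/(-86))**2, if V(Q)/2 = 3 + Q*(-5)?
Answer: 15642025/7396 ≈ 2114.9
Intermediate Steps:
V(Q) = 6 - 10*Q (V(Q) = 2*(3 + Q*(-5)) = 2*(3 - 5*Q) = 6 - 10*Q)
(V(-4) + 1/(-86))**2 = ((6 - 10*(-4)) + 1/(-86))**2 = ((6 + 40) - 1/86)**2 = (46 - 1/86)**2 = (3955/86)**2 = 15642025/7396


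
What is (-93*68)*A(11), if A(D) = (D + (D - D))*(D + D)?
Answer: -1530408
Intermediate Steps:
A(D) = 2*D**2 (A(D) = (D + 0)*(2*D) = D*(2*D) = 2*D**2)
(-93*68)*A(11) = (-93*68)*(2*11**2) = -12648*121 = -6324*242 = -1530408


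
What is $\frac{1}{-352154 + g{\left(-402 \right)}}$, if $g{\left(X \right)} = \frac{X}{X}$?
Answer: $- \frac{1}{352153} \approx -2.8397 \cdot 10^{-6}$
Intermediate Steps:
$g{\left(X \right)} = 1$
$\frac{1}{-352154 + g{\left(-402 \right)}} = \frac{1}{-352154 + 1} = \frac{1}{-352153} = - \frac{1}{352153}$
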